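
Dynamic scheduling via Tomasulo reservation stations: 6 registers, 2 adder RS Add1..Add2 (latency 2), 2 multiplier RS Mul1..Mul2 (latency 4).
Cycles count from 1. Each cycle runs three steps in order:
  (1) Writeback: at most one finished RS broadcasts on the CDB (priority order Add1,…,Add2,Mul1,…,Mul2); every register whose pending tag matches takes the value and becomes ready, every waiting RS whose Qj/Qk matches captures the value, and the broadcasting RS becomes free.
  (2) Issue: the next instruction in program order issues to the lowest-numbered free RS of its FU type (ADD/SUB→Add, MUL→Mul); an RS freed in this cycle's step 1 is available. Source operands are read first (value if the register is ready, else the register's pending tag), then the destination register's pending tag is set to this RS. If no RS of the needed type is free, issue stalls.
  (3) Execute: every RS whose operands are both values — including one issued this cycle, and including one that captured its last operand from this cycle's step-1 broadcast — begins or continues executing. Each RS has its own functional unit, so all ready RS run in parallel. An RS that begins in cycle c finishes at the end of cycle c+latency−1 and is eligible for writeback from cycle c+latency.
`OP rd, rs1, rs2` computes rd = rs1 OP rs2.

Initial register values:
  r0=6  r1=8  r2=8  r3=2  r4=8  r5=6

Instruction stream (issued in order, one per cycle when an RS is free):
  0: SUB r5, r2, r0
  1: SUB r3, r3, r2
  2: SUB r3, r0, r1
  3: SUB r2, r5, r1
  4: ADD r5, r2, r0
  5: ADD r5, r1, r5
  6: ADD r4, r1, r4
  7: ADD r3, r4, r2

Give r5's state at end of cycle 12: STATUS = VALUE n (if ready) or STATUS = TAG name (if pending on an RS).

STATUS = VALUE 8

cycle 1: issue SUB r5<-Add1 // r0:6,r1:8,r2:8,r3:2,r4:8,r5:Add1
cycle 2: issue SUB r3<-Add2 // r0:6,r1:8,r2:8,r3:Add2,r4:8,r5:Add1
cycle 3: CDB Add1=2; issue SUB r3<-Add1 // r0:6,r1:8,r2:8,r3:Add1,r4:8,r5:2
cycle 4: CDB Add2=-6; issue SUB r2<-Add2 // r0:6,r1:8,r2:Add2,r3:Add1,r4:8,r5:2
cycle 5: CDB Add1=-2; issue ADD r5<-Add1 // r0:6,r1:8,r2:Add2,r3:-2,r4:8,r5:Add1
cycle 6: CDB Add2=-6; issue ADD r5<-Add2 // r0:6,r1:8,r2:-6,r3:-2,r4:8,r5:Add2
cycle 7: stall // r0:6,r1:8,r2:-6,r3:-2,r4:8,r5:Add2
cycle 8: CDB Add1=0; issue ADD r4<-Add1 // r0:6,r1:8,r2:-6,r3:-2,r4:Add1,r5:Add2
cycle 9: stall // r0:6,r1:8,r2:-6,r3:-2,r4:Add1,r5:Add2
cycle 10: CDB Add1=16; issue ADD r3<-Add1 // r0:6,r1:8,r2:-6,r3:Add1,r4:16,r5:Add2
cycle 11: CDB Add2=8 // r0:6,r1:8,r2:-6,r3:Add1,r4:16,r5:8
cycle 12: CDB Add1=10 // r0:6,r1:8,r2:-6,r3:10,r4:16,r5:8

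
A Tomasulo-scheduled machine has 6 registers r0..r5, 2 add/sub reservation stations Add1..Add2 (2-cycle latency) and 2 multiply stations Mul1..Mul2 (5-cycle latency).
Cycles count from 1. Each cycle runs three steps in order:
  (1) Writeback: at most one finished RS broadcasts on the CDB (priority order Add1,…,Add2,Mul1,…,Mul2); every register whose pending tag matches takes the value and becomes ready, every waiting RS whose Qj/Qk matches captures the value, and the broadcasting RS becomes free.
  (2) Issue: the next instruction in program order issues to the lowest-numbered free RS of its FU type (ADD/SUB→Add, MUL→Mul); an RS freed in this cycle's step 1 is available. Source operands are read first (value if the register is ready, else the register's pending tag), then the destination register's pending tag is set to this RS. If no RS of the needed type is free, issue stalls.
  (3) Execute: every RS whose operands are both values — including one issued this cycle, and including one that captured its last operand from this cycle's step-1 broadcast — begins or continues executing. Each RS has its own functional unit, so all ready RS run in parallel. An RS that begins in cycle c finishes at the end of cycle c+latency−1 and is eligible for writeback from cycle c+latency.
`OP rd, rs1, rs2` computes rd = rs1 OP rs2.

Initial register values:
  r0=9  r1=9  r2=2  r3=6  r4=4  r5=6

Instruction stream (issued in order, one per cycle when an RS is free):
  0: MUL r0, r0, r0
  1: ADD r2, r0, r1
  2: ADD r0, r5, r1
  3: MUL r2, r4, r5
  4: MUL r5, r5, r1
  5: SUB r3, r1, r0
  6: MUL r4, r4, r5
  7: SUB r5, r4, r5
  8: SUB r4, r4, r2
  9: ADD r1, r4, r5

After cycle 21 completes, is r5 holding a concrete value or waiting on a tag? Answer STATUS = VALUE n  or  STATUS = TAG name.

  c1: issue MUL r0<-Mul1  regs: r0:Mul1,r1:9,r2:2,r3:6,r4:4,r5:6
  c2: issue ADD r2<-Add1  regs: r0:Mul1,r1:9,r2:Add1,r3:6,r4:4,r5:6
  c3: issue ADD r0<-Add2  regs: r0:Add2,r1:9,r2:Add1,r3:6,r4:4,r5:6
  c4: issue MUL r2<-Mul2  regs: r0:Add2,r1:9,r2:Mul2,r3:6,r4:4,r5:6
  c5: CDB Add2=15; stall  regs: r0:15,r1:9,r2:Mul2,r3:6,r4:4,r5:6
  c6: CDB Mul1=81; issue MUL r5<-Mul1  regs: r0:15,r1:9,r2:Mul2,r3:6,r4:4,r5:Mul1
  c7: issue SUB r3<-Add2  regs: r0:15,r1:9,r2:Mul2,r3:Add2,r4:4,r5:Mul1
  c8: CDB Add1=90; stall  regs: r0:15,r1:9,r2:Mul2,r3:Add2,r4:4,r5:Mul1
  c9: CDB Add2=-6; stall  regs: r0:15,r1:9,r2:Mul2,r3:-6,r4:4,r5:Mul1
  c10: CDB Mul2=24; issue MUL r4<-Mul2  regs: r0:15,r1:9,r2:24,r3:-6,r4:Mul2,r5:Mul1
  c11: CDB Mul1=54; issue SUB r5<-Add1  regs: r0:15,r1:9,r2:24,r3:-6,r4:Mul2,r5:Add1
  c12: issue SUB r4<-Add2  regs: r0:15,r1:9,r2:24,r3:-6,r4:Add2,r5:Add1
  c13: stall  regs: r0:15,r1:9,r2:24,r3:-6,r4:Add2,r5:Add1
  c14: stall  regs: r0:15,r1:9,r2:24,r3:-6,r4:Add2,r5:Add1
  c15: stall  regs: r0:15,r1:9,r2:24,r3:-6,r4:Add2,r5:Add1
  c16: CDB Mul2=216; stall  regs: r0:15,r1:9,r2:24,r3:-6,r4:Add2,r5:Add1
  c17: stall  regs: r0:15,r1:9,r2:24,r3:-6,r4:Add2,r5:Add1
  c18: CDB Add1=162; issue ADD r1<-Add1  regs: r0:15,r1:Add1,r2:24,r3:-6,r4:Add2,r5:162
  c19: CDB Add2=192  regs: r0:15,r1:Add1,r2:24,r3:-6,r4:192,r5:162
  c20: -  regs: r0:15,r1:Add1,r2:24,r3:-6,r4:192,r5:162
  c21: CDB Add1=354  regs: r0:15,r1:354,r2:24,r3:-6,r4:192,r5:162

STATUS = VALUE 162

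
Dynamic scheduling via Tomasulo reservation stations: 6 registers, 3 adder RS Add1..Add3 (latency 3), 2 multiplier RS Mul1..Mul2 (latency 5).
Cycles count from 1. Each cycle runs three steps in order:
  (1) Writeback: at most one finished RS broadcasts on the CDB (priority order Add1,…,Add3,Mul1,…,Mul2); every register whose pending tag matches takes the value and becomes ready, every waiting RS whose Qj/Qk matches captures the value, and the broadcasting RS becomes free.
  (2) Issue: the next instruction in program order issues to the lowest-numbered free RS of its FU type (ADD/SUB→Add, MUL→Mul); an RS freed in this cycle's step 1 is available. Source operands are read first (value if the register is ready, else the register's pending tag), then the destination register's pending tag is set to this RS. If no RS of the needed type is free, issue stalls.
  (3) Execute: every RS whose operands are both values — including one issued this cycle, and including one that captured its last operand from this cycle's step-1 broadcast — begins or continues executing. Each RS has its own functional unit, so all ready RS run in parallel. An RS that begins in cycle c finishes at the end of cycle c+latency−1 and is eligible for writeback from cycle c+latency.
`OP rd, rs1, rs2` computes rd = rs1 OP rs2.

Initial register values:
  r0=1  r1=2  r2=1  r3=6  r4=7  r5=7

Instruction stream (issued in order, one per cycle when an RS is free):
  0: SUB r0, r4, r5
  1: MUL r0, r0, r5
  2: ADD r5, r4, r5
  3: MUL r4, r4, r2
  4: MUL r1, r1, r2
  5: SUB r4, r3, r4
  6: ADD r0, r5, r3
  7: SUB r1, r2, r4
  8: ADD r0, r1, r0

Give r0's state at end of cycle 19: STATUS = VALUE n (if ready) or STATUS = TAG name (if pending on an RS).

  c1: issue SUB r0<-Add1  regs: r0:Add1,r1:2,r2:1,r3:6,r4:7,r5:7
  c2: issue MUL r0<-Mul1  regs: r0:Mul1,r1:2,r2:1,r3:6,r4:7,r5:7
  c3: issue ADD r5<-Add2  regs: r0:Mul1,r1:2,r2:1,r3:6,r4:7,r5:Add2
  c4: CDB Add1=0; issue MUL r4<-Mul2  regs: r0:Mul1,r1:2,r2:1,r3:6,r4:Mul2,r5:Add2
  c5: stall  regs: r0:Mul1,r1:2,r2:1,r3:6,r4:Mul2,r5:Add2
  c6: CDB Add2=14; stall  regs: r0:Mul1,r1:2,r2:1,r3:6,r4:Mul2,r5:14
  c7: stall  regs: r0:Mul1,r1:2,r2:1,r3:6,r4:Mul2,r5:14
  c8: stall  regs: r0:Mul1,r1:2,r2:1,r3:6,r4:Mul2,r5:14
  c9: CDB Mul1=0; issue MUL r1<-Mul1  regs: r0:0,r1:Mul1,r2:1,r3:6,r4:Mul2,r5:14
  c10: CDB Mul2=7; issue SUB r4<-Add1  regs: r0:0,r1:Mul1,r2:1,r3:6,r4:Add1,r5:14
  c11: issue ADD r0<-Add2  regs: r0:Add2,r1:Mul1,r2:1,r3:6,r4:Add1,r5:14
  c12: issue SUB r1<-Add3  regs: r0:Add2,r1:Add3,r2:1,r3:6,r4:Add1,r5:14
  c13: CDB Add1=-1; issue ADD r0<-Add1  regs: r0:Add1,r1:Add3,r2:1,r3:6,r4:-1,r5:14
  c14: CDB Add2=20  regs: r0:Add1,r1:Add3,r2:1,r3:6,r4:-1,r5:14
  c15: CDB Mul1=2  regs: r0:Add1,r1:Add3,r2:1,r3:6,r4:-1,r5:14
  c16: CDB Add3=2  regs: r0:Add1,r1:2,r2:1,r3:6,r4:-1,r5:14
  c17: -  regs: r0:Add1,r1:2,r2:1,r3:6,r4:-1,r5:14
  c18: -  regs: r0:Add1,r1:2,r2:1,r3:6,r4:-1,r5:14
  c19: CDB Add1=22  regs: r0:22,r1:2,r2:1,r3:6,r4:-1,r5:14

STATUS = VALUE 22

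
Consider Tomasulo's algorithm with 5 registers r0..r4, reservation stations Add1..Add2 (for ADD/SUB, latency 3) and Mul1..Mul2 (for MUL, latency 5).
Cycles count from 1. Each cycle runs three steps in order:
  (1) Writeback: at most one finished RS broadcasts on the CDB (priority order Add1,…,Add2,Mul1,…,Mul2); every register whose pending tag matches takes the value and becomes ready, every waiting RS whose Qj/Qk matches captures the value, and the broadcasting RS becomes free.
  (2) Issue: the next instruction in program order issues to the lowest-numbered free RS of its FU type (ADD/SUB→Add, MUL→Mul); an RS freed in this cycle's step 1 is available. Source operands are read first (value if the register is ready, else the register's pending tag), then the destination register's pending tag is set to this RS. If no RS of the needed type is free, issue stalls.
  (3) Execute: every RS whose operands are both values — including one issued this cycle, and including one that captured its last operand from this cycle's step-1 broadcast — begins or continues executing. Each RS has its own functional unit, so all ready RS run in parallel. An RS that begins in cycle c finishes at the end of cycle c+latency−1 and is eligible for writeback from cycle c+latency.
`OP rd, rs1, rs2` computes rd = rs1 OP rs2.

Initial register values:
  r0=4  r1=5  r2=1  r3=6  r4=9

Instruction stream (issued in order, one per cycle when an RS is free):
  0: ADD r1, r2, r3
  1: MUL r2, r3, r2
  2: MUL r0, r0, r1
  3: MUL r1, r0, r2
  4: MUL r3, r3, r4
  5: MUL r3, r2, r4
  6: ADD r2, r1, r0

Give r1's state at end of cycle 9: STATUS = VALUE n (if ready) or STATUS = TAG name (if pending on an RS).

STATUS = TAG Mul1

c1: issue ADD r1<-Add1 | r0:4,r1:Add1,r2:1,r3:6,r4:9
c2: issue MUL r2<-Mul1 | r0:4,r1:Add1,r2:Mul1,r3:6,r4:9
c3: issue MUL r0<-Mul2 | r0:Mul2,r1:Add1,r2:Mul1,r3:6,r4:9
c4: CDB Add1=7; stall | r0:Mul2,r1:7,r2:Mul1,r3:6,r4:9
c5: stall | r0:Mul2,r1:7,r2:Mul1,r3:6,r4:9
c6: stall | r0:Mul2,r1:7,r2:Mul1,r3:6,r4:9
c7: CDB Mul1=6; issue MUL r1<-Mul1 | r0:Mul2,r1:Mul1,r2:6,r3:6,r4:9
c8: stall | r0:Mul2,r1:Mul1,r2:6,r3:6,r4:9
c9: CDB Mul2=28; issue MUL r3<-Mul2 | r0:28,r1:Mul1,r2:6,r3:Mul2,r4:9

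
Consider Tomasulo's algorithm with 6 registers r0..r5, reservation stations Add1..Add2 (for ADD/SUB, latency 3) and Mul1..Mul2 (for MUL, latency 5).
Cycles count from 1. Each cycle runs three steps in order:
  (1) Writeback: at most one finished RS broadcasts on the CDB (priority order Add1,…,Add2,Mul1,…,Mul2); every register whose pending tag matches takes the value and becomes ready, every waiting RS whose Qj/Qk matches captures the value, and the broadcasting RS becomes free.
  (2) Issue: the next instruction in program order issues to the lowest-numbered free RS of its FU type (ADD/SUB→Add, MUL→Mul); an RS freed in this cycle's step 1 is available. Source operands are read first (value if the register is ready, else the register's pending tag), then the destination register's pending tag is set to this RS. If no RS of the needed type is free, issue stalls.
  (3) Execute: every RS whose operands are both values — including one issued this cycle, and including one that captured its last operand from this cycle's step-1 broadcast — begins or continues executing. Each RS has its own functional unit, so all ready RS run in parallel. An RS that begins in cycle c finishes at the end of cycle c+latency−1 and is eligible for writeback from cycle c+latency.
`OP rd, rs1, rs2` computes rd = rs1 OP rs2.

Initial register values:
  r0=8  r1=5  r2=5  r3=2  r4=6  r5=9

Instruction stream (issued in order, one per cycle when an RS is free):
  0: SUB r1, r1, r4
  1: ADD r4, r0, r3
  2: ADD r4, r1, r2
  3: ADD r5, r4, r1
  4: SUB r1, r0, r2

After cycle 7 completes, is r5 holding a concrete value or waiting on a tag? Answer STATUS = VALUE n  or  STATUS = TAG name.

STATUS = TAG Add2

cycle 1: issue SUB r1<-Add1 // r0:8,r1:Add1,r2:5,r3:2,r4:6,r5:9
cycle 2: issue ADD r4<-Add2 // r0:8,r1:Add1,r2:5,r3:2,r4:Add2,r5:9
cycle 3: stall // r0:8,r1:Add1,r2:5,r3:2,r4:Add2,r5:9
cycle 4: CDB Add1=-1; issue ADD r4<-Add1 // r0:8,r1:-1,r2:5,r3:2,r4:Add1,r5:9
cycle 5: CDB Add2=10; issue ADD r5<-Add2 // r0:8,r1:-1,r2:5,r3:2,r4:Add1,r5:Add2
cycle 6: stall // r0:8,r1:-1,r2:5,r3:2,r4:Add1,r5:Add2
cycle 7: CDB Add1=4; issue SUB r1<-Add1 // r0:8,r1:Add1,r2:5,r3:2,r4:4,r5:Add2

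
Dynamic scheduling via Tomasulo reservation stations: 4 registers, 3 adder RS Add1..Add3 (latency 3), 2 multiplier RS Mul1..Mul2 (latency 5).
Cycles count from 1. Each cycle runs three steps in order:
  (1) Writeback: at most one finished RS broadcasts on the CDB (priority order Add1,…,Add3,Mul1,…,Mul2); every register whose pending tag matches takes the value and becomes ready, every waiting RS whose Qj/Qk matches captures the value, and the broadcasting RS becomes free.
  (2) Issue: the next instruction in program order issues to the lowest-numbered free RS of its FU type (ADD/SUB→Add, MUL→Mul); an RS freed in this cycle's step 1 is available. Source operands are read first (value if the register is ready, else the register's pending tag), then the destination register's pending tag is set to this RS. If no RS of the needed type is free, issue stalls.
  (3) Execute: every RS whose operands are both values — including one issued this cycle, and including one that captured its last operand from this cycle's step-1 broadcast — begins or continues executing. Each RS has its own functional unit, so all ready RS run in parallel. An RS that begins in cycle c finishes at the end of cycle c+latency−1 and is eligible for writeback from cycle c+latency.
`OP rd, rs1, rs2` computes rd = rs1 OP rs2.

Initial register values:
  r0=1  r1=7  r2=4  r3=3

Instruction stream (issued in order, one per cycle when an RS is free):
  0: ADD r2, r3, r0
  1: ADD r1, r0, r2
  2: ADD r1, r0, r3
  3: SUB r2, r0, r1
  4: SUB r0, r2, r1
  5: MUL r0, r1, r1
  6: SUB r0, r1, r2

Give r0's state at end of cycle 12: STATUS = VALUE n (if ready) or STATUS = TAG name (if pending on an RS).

c1: issue ADD r2<-Add1 | r0:1,r1:7,r2:Add1,r3:3
c2: issue ADD r1<-Add2 | r0:1,r1:Add2,r2:Add1,r3:3
c3: issue ADD r1<-Add3 | r0:1,r1:Add3,r2:Add1,r3:3
c4: CDB Add1=4; issue SUB r2<-Add1 | r0:1,r1:Add3,r2:Add1,r3:3
c5: stall | r0:1,r1:Add3,r2:Add1,r3:3
c6: CDB Add3=4; issue SUB r0<-Add3 | r0:Add3,r1:4,r2:Add1,r3:3
c7: CDB Add2=5; issue MUL r0<-Mul1 | r0:Mul1,r1:4,r2:Add1,r3:3
c8: issue SUB r0<-Add2 | r0:Add2,r1:4,r2:Add1,r3:3
c9: CDB Add1=-3 | r0:Add2,r1:4,r2:-3,r3:3
c10: - | r0:Add2,r1:4,r2:-3,r3:3
c11: - | r0:Add2,r1:4,r2:-3,r3:3
c12: CDB Add2=7 | r0:7,r1:4,r2:-3,r3:3

STATUS = VALUE 7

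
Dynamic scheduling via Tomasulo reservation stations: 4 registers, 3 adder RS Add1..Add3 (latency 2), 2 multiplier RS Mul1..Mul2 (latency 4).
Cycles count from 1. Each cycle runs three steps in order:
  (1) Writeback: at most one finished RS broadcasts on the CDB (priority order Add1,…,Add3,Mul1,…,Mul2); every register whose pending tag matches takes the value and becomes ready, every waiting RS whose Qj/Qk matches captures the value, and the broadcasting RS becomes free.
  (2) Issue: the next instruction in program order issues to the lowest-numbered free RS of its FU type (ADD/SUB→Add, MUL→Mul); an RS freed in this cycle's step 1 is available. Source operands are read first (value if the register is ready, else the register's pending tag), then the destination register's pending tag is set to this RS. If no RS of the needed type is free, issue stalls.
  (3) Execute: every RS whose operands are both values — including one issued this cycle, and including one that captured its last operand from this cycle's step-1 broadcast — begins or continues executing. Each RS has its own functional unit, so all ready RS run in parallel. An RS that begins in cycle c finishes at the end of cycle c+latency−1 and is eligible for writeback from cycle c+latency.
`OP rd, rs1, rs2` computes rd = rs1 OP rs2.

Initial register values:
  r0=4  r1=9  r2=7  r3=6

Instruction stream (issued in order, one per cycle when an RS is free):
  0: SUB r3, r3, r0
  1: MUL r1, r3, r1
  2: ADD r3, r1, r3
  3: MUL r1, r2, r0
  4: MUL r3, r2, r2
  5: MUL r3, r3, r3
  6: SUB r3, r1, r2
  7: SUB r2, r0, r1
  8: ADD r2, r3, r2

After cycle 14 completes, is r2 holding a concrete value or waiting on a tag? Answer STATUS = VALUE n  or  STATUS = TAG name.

cycle 1: issue SUB r3<-Add1 // r0:4,r1:9,r2:7,r3:Add1
cycle 2: issue MUL r1<-Mul1 // r0:4,r1:Mul1,r2:7,r3:Add1
cycle 3: CDB Add1=2; issue ADD r3<-Add1 // r0:4,r1:Mul1,r2:7,r3:Add1
cycle 4: issue MUL r1<-Mul2 // r0:4,r1:Mul2,r2:7,r3:Add1
cycle 5: stall // r0:4,r1:Mul2,r2:7,r3:Add1
cycle 6: stall // r0:4,r1:Mul2,r2:7,r3:Add1
cycle 7: CDB Mul1=18; issue MUL r3<-Mul1 // r0:4,r1:Mul2,r2:7,r3:Mul1
cycle 8: CDB Mul2=28; issue MUL r3<-Mul2 // r0:4,r1:28,r2:7,r3:Mul2
cycle 9: CDB Add1=20; issue SUB r3<-Add1 // r0:4,r1:28,r2:7,r3:Add1
cycle 10: issue SUB r2<-Add2 // r0:4,r1:28,r2:Add2,r3:Add1
cycle 11: CDB Add1=21; issue ADD r2<-Add1 // r0:4,r1:28,r2:Add1,r3:21
cycle 12: CDB Add2=-24 // r0:4,r1:28,r2:Add1,r3:21
cycle 13: CDB Mul1=49 // r0:4,r1:28,r2:Add1,r3:21
cycle 14: CDB Add1=-3 // r0:4,r1:28,r2:-3,r3:21

STATUS = VALUE -3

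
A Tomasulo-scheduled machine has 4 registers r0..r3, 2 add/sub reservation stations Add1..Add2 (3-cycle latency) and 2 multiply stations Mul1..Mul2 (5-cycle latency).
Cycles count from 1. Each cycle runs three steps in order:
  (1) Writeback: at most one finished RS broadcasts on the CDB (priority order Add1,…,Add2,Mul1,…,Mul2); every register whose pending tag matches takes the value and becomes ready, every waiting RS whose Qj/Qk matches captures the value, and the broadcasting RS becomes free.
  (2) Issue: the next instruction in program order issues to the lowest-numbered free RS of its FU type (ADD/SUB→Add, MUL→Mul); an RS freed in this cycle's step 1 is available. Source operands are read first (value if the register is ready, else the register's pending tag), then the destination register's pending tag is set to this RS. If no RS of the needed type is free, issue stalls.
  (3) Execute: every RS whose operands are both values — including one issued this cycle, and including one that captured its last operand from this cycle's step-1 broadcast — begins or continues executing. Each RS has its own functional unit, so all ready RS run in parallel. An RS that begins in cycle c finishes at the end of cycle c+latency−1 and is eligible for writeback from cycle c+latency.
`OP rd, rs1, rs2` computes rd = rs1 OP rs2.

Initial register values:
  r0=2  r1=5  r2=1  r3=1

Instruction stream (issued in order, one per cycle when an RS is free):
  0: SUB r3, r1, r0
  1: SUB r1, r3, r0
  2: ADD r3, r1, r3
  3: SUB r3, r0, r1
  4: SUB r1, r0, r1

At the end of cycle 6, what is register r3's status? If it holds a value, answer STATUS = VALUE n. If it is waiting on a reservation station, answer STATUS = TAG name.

cycle 1: issue SUB r3<-Add1 // r0:2,r1:5,r2:1,r3:Add1
cycle 2: issue SUB r1<-Add2 // r0:2,r1:Add2,r2:1,r3:Add1
cycle 3: stall // r0:2,r1:Add2,r2:1,r3:Add1
cycle 4: CDB Add1=3; issue ADD r3<-Add1 // r0:2,r1:Add2,r2:1,r3:Add1
cycle 5: stall // r0:2,r1:Add2,r2:1,r3:Add1
cycle 6: stall // r0:2,r1:Add2,r2:1,r3:Add1

STATUS = TAG Add1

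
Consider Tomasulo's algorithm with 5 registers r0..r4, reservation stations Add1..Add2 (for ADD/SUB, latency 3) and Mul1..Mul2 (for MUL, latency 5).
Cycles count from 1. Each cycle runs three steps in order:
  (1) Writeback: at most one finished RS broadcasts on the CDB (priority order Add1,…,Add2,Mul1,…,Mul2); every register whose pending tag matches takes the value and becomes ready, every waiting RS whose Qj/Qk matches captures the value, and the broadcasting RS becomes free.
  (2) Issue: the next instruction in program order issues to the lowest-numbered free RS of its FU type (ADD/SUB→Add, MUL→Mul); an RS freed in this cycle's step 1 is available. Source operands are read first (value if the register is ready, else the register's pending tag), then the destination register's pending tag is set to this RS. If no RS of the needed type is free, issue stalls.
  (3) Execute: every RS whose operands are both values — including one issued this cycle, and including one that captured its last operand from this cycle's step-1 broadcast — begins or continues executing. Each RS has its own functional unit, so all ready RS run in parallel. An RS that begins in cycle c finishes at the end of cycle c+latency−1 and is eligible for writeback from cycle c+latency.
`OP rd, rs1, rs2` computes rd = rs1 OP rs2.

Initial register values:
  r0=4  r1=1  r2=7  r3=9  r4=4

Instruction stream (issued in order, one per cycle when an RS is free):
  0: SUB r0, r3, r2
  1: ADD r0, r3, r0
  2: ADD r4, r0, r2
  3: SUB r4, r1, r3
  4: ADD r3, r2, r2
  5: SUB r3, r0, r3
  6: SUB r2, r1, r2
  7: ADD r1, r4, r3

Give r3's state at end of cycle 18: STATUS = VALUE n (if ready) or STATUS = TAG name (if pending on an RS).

cycle 1: issue SUB r0<-Add1 // r0:Add1,r1:1,r2:7,r3:9,r4:4
cycle 2: issue ADD r0<-Add2 // r0:Add2,r1:1,r2:7,r3:9,r4:4
cycle 3: stall // r0:Add2,r1:1,r2:7,r3:9,r4:4
cycle 4: CDB Add1=2; issue ADD r4<-Add1 // r0:Add2,r1:1,r2:7,r3:9,r4:Add1
cycle 5: stall // r0:Add2,r1:1,r2:7,r3:9,r4:Add1
cycle 6: stall // r0:Add2,r1:1,r2:7,r3:9,r4:Add1
cycle 7: CDB Add2=11; issue SUB r4<-Add2 // r0:11,r1:1,r2:7,r3:9,r4:Add2
cycle 8: stall // r0:11,r1:1,r2:7,r3:9,r4:Add2
cycle 9: stall // r0:11,r1:1,r2:7,r3:9,r4:Add2
cycle 10: CDB Add1=18; issue ADD r3<-Add1 // r0:11,r1:1,r2:7,r3:Add1,r4:Add2
cycle 11: CDB Add2=-8; issue SUB r3<-Add2 // r0:11,r1:1,r2:7,r3:Add2,r4:-8
cycle 12: stall // r0:11,r1:1,r2:7,r3:Add2,r4:-8
cycle 13: CDB Add1=14; issue SUB r2<-Add1 // r0:11,r1:1,r2:Add1,r3:Add2,r4:-8
cycle 14: stall // r0:11,r1:1,r2:Add1,r3:Add2,r4:-8
cycle 15: stall // r0:11,r1:1,r2:Add1,r3:Add2,r4:-8
cycle 16: CDB Add1=-6; issue ADD r1<-Add1 // r0:11,r1:Add1,r2:-6,r3:Add2,r4:-8
cycle 17: CDB Add2=-3 // r0:11,r1:Add1,r2:-6,r3:-3,r4:-8
cycle 18: - // r0:11,r1:Add1,r2:-6,r3:-3,r4:-8

STATUS = VALUE -3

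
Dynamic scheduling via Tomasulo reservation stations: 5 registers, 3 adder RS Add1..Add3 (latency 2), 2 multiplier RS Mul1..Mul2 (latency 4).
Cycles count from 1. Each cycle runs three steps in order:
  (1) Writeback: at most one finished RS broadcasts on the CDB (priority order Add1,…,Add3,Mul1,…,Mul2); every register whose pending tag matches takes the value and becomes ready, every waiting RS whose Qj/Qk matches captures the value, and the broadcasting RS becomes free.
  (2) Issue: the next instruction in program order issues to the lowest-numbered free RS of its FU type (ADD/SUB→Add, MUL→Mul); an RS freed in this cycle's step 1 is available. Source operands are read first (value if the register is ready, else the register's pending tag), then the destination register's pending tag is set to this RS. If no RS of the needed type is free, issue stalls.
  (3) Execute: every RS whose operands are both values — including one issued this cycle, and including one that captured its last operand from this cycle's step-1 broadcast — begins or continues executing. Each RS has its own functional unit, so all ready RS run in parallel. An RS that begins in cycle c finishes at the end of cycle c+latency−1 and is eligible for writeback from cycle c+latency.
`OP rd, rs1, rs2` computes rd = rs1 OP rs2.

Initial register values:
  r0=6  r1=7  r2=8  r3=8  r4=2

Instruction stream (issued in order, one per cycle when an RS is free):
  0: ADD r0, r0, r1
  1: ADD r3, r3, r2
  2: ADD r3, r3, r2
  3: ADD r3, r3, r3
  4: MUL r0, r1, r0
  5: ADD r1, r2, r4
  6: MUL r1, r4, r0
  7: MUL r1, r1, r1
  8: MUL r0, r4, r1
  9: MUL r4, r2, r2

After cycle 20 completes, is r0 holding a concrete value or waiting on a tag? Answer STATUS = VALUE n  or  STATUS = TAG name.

STATUS = TAG Mul2

  c1: issue ADD r0<-Add1  regs: r0:Add1,r1:7,r2:8,r3:8,r4:2
  c2: issue ADD r3<-Add2  regs: r0:Add1,r1:7,r2:8,r3:Add2,r4:2
  c3: CDB Add1=13; issue ADD r3<-Add1  regs: r0:13,r1:7,r2:8,r3:Add1,r4:2
  c4: CDB Add2=16; issue ADD r3<-Add2  regs: r0:13,r1:7,r2:8,r3:Add2,r4:2
  c5: issue MUL r0<-Mul1  regs: r0:Mul1,r1:7,r2:8,r3:Add2,r4:2
  c6: CDB Add1=24; issue ADD r1<-Add1  regs: r0:Mul1,r1:Add1,r2:8,r3:Add2,r4:2
  c7: issue MUL r1<-Mul2  regs: r0:Mul1,r1:Mul2,r2:8,r3:Add2,r4:2
  c8: CDB Add1=10; stall  regs: r0:Mul1,r1:Mul2,r2:8,r3:Add2,r4:2
  c9: CDB Add2=48; stall  regs: r0:Mul1,r1:Mul2,r2:8,r3:48,r4:2
  c10: CDB Mul1=91; issue MUL r1<-Mul1  regs: r0:91,r1:Mul1,r2:8,r3:48,r4:2
  c11: stall  regs: r0:91,r1:Mul1,r2:8,r3:48,r4:2
  c12: stall  regs: r0:91,r1:Mul1,r2:8,r3:48,r4:2
  c13: stall  regs: r0:91,r1:Mul1,r2:8,r3:48,r4:2
  c14: CDB Mul2=182; issue MUL r0<-Mul2  regs: r0:Mul2,r1:Mul1,r2:8,r3:48,r4:2
  c15: stall  regs: r0:Mul2,r1:Mul1,r2:8,r3:48,r4:2
  c16: stall  regs: r0:Mul2,r1:Mul1,r2:8,r3:48,r4:2
  c17: stall  regs: r0:Mul2,r1:Mul1,r2:8,r3:48,r4:2
  c18: CDB Mul1=33124; issue MUL r4<-Mul1  regs: r0:Mul2,r1:33124,r2:8,r3:48,r4:Mul1
  c19: -  regs: r0:Mul2,r1:33124,r2:8,r3:48,r4:Mul1
  c20: -  regs: r0:Mul2,r1:33124,r2:8,r3:48,r4:Mul1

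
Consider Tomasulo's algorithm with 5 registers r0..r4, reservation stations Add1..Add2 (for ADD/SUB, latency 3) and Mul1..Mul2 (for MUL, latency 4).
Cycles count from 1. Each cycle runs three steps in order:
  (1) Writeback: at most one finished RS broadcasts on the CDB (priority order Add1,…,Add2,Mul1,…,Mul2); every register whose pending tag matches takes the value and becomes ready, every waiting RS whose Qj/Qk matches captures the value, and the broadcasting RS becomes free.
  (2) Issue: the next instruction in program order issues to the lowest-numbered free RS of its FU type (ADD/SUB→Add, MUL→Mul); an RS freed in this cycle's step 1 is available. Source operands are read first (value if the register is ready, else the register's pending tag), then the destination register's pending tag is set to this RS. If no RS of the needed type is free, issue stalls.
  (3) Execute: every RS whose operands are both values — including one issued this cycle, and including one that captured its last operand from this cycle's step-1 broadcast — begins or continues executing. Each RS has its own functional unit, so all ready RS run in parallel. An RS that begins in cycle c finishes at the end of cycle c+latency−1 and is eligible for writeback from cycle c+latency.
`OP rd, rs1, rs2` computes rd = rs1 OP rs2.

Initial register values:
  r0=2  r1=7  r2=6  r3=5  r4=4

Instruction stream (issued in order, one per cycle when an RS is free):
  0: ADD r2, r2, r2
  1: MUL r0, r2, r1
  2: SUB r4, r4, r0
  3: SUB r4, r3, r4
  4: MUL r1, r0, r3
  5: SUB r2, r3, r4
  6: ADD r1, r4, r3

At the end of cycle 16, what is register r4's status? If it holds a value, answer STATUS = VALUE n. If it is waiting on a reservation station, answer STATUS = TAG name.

STATUS = VALUE 85

  c1: issue ADD r2<-Add1  regs: r0:2,r1:7,r2:Add1,r3:5,r4:4
  c2: issue MUL r0<-Mul1  regs: r0:Mul1,r1:7,r2:Add1,r3:5,r4:4
  c3: issue SUB r4<-Add2  regs: r0:Mul1,r1:7,r2:Add1,r3:5,r4:Add2
  c4: CDB Add1=12; issue SUB r4<-Add1  regs: r0:Mul1,r1:7,r2:12,r3:5,r4:Add1
  c5: issue MUL r1<-Mul2  regs: r0:Mul1,r1:Mul2,r2:12,r3:5,r4:Add1
  c6: stall  regs: r0:Mul1,r1:Mul2,r2:12,r3:5,r4:Add1
  c7: stall  regs: r0:Mul1,r1:Mul2,r2:12,r3:5,r4:Add1
  c8: CDB Mul1=84; stall  regs: r0:84,r1:Mul2,r2:12,r3:5,r4:Add1
  c9: stall  regs: r0:84,r1:Mul2,r2:12,r3:5,r4:Add1
  c10: stall  regs: r0:84,r1:Mul2,r2:12,r3:5,r4:Add1
  c11: CDB Add2=-80; issue SUB r2<-Add2  regs: r0:84,r1:Mul2,r2:Add2,r3:5,r4:Add1
  c12: CDB Mul2=420; stall  regs: r0:84,r1:420,r2:Add2,r3:5,r4:Add1
  c13: stall  regs: r0:84,r1:420,r2:Add2,r3:5,r4:Add1
  c14: CDB Add1=85; issue ADD r1<-Add1  regs: r0:84,r1:Add1,r2:Add2,r3:5,r4:85
  c15: -  regs: r0:84,r1:Add1,r2:Add2,r3:5,r4:85
  c16: -  regs: r0:84,r1:Add1,r2:Add2,r3:5,r4:85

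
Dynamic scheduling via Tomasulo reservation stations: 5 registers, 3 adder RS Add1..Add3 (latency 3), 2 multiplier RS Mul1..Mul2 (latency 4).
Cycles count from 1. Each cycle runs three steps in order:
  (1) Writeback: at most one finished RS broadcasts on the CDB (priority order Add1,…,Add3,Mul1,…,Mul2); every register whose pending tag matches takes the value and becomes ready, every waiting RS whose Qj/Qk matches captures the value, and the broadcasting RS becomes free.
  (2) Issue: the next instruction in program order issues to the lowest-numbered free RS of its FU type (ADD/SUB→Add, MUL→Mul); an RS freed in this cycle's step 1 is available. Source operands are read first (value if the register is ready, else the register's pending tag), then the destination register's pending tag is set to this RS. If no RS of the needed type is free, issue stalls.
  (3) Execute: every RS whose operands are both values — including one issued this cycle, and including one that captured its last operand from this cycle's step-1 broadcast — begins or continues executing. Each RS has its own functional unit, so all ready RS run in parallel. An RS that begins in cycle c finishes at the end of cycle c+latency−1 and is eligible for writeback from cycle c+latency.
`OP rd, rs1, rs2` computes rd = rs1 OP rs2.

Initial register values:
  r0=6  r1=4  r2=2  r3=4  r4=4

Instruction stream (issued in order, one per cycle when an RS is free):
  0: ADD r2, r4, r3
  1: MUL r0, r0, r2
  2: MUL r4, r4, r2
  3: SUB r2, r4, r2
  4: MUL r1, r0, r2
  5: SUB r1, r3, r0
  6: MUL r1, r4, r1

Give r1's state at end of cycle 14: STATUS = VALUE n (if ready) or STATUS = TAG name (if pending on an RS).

STATUS = TAG Mul2

cycle 1: issue ADD r2<-Add1 // r0:6,r1:4,r2:Add1,r3:4,r4:4
cycle 2: issue MUL r0<-Mul1 // r0:Mul1,r1:4,r2:Add1,r3:4,r4:4
cycle 3: issue MUL r4<-Mul2 // r0:Mul1,r1:4,r2:Add1,r3:4,r4:Mul2
cycle 4: CDB Add1=8; issue SUB r2<-Add1 // r0:Mul1,r1:4,r2:Add1,r3:4,r4:Mul2
cycle 5: stall // r0:Mul1,r1:4,r2:Add1,r3:4,r4:Mul2
cycle 6: stall // r0:Mul1,r1:4,r2:Add1,r3:4,r4:Mul2
cycle 7: stall // r0:Mul1,r1:4,r2:Add1,r3:4,r4:Mul2
cycle 8: CDB Mul1=48; issue MUL r1<-Mul1 // r0:48,r1:Mul1,r2:Add1,r3:4,r4:Mul2
cycle 9: CDB Mul2=32; issue SUB r1<-Add2 // r0:48,r1:Add2,r2:Add1,r3:4,r4:32
cycle 10: issue MUL r1<-Mul2 // r0:48,r1:Mul2,r2:Add1,r3:4,r4:32
cycle 11: - // r0:48,r1:Mul2,r2:Add1,r3:4,r4:32
cycle 12: CDB Add1=24 // r0:48,r1:Mul2,r2:24,r3:4,r4:32
cycle 13: CDB Add2=-44 // r0:48,r1:Mul2,r2:24,r3:4,r4:32
cycle 14: - // r0:48,r1:Mul2,r2:24,r3:4,r4:32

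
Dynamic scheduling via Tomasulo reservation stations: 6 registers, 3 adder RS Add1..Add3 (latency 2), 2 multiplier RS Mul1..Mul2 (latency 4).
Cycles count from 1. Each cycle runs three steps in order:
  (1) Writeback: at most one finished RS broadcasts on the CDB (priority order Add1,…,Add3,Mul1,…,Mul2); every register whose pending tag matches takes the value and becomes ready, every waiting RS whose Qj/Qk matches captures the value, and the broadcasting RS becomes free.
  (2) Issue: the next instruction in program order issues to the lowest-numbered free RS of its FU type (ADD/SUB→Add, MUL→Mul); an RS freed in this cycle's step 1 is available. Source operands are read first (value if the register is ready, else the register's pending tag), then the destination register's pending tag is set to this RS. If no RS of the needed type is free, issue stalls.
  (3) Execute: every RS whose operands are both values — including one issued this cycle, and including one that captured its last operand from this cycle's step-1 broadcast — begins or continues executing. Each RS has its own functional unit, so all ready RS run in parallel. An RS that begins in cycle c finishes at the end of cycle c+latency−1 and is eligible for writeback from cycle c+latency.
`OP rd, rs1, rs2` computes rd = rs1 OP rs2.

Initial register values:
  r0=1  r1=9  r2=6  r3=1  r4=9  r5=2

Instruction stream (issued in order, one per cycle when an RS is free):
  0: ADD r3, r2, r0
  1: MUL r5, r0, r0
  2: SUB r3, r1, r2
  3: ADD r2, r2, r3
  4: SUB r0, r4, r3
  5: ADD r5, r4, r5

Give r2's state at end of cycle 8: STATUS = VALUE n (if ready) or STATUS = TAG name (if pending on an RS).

STATUS = VALUE 9

cycle 1: issue ADD r3<-Add1 // r0:1,r1:9,r2:6,r3:Add1,r4:9,r5:2
cycle 2: issue MUL r5<-Mul1 // r0:1,r1:9,r2:6,r3:Add1,r4:9,r5:Mul1
cycle 3: CDB Add1=7; issue SUB r3<-Add1 // r0:1,r1:9,r2:6,r3:Add1,r4:9,r5:Mul1
cycle 4: issue ADD r2<-Add2 // r0:1,r1:9,r2:Add2,r3:Add1,r4:9,r5:Mul1
cycle 5: CDB Add1=3; issue SUB r0<-Add1 // r0:Add1,r1:9,r2:Add2,r3:3,r4:9,r5:Mul1
cycle 6: CDB Mul1=1; issue ADD r5<-Add3 // r0:Add1,r1:9,r2:Add2,r3:3,r4:9,r5:Add3
cycle 7: CDB Add1=6 // r0:6,r1:9,r2:Add2,r3:3,r4:9,r5:Add3
cycle 8: CDB Add2=9 // r0:6,r1:9,r2:9,r3:3,r4:9,r5:Add3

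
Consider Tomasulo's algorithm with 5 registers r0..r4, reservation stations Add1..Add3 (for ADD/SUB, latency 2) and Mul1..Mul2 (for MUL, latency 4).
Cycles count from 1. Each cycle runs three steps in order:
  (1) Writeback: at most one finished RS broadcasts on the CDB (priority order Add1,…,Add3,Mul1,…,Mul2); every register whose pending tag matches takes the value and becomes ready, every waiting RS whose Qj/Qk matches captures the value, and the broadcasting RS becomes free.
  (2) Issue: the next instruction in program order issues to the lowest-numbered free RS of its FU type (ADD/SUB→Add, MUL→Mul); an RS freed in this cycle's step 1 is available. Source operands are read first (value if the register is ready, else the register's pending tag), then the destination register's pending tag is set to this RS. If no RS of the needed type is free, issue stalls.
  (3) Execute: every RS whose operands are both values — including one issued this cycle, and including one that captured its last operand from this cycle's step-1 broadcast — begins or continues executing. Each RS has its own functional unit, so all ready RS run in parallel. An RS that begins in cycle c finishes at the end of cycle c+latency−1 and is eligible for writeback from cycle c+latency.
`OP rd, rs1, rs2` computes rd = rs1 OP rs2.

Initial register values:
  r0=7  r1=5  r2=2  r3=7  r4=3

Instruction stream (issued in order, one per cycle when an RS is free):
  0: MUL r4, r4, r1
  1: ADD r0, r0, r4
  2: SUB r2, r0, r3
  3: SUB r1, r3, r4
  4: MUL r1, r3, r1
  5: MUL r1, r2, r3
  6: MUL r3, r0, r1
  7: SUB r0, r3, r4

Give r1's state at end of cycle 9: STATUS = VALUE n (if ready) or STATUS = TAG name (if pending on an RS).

STATUS = TAG Mul2

c1: issue MUL r4<-Mul1 | r0:7,r1:5,r2:2,r3:7,r4:Mul1
c2: issue ADD r0<-Add1 | r0:Add1,r1:5,r2:2,r3:7,r4:Mul1
c3: issue SUB r2<-Add2 | r0:Add1,r1:5,r2:Add2,r3:7,r4:Mul1
c4: issue SUB r1<-Add3 | r0:Add1,r1:Add3,r2:Add2,r3:7,r4:Mul1
c5: CDB Mul1=15; issue MUL r1<-Mul1 | r0:Add1,r1:Mul1,r2:Add2,r3:7,r4:15
c6: issue MUL r1<-Mul2 | r0:Add1,r1:Mul2,r2:Add2,r3:7,r4:15
c7: CDB Add1=22; stall | r0:22,r1:Mul2,r2:Add2,r3:7,r4:15
c8: CDB Add3=-8; stall | r0:22,r1:Mul2,r2:Add2,r3:7,r4:15
c9: CDB Add2=15; stall | r0:22,r1:Mul2,r2:15,r3:7,r4:15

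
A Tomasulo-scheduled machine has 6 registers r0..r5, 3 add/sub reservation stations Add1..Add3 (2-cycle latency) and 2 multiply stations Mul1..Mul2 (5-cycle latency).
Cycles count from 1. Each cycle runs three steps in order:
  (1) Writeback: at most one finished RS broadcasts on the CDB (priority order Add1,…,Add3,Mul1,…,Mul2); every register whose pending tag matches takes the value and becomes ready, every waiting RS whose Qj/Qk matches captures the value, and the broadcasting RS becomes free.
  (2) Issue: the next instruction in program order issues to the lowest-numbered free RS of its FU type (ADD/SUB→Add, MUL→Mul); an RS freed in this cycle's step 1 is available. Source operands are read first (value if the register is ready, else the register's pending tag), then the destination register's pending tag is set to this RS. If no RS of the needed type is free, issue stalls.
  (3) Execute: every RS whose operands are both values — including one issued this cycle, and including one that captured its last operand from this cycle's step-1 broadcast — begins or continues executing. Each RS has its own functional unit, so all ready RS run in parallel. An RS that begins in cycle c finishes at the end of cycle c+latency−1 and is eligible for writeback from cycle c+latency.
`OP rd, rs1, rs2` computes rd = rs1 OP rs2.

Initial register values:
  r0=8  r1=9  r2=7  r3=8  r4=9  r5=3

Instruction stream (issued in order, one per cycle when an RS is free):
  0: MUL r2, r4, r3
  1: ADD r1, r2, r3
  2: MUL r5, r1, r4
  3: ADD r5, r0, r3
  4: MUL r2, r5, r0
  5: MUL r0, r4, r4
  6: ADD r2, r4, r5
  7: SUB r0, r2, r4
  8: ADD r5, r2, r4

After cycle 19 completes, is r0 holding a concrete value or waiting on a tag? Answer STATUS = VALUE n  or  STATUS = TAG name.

STATUS = VALUE 16

c1: issue MUL r2<-Mul1 | r0:8,r1:9,r2:Mul1,r3:8,r4:9,r5:3
c2: issue ADD r1<-Add1 | r0:8,r1:Add1,r2:Mul1,r3:8,r4:9,r5:3
c3: issue MUL r5<-Mul2 | r0:8,r1:Add1,r2:Mul1,r3:8,r4:9,r5:Mul2
c4: issue ADD r5<-Add2 | r0:8,r1:Add1,r2:Mul1,r3:8,r4:9,r5:Add2
c5: stall | r0:8,r1:Add1,r2:Mul1,r3:8,r4:9,r5:Add2
c6: CDB Add2=16; stall | r0:8,r1:Add1,r2:Mul1,r3:8,r4:9,r5:16
c7: CDB Mul1=72; issue MUL r2<-Mul1 | r0:8,r1:Add1,r2:Mul1,r3:8,r4:9,r5:16
c8: stall | r0:8,r1:Add1,r2:Mul1,r3:8,r4:9,r5:16
c9: CDB Add1=80; stall | r0:8,r1:80,r2:Mul1,r3:8,r4:9,r5:16
c10: stall | r0:8,r1:80,r2:Mul1,r3:8,r4:9,r5:16
c11: stall | r0:8,r1:80,r2:Mul1,r3:8,r4:9,r5:16
c12: CDB Mul1=128; issue MUL r0<-Mul1 | r0:Mul1,r1:80,r2:128,r3:8,r4:9,r5:16
c13: issue ADD r2<-Add1 | r0:Mul1,r1:80,r2:Add1,r3:8,r4:9,r5:16
c14: CDB Mul2=720; issue SUB r0<-Add2 | r0:Add2,r1:80,r2:Add1,r3:8,r4:9,r5:16
c15: CDB Add1=25; issue ADD r5<-Add1 | r0:Add2,r1:80,r2:25,r3:8,r4:9,r5:Add1
c16: - | r0:Add2,r1:80,r2:25,r3:8,r4:9,r5:Add1
c17: CDB Add1=34 | r0:Add2,r1:80,r2:25,r3:8,r4:9,r5:34
c18: CDB Add2=16 | r0:16,r1:80,r2:25,r3:8,r4:9,r5:34
c19: CDB Mul1=81 | r0:16,r1:80,r2:25,r3:8,r4:9,r5:34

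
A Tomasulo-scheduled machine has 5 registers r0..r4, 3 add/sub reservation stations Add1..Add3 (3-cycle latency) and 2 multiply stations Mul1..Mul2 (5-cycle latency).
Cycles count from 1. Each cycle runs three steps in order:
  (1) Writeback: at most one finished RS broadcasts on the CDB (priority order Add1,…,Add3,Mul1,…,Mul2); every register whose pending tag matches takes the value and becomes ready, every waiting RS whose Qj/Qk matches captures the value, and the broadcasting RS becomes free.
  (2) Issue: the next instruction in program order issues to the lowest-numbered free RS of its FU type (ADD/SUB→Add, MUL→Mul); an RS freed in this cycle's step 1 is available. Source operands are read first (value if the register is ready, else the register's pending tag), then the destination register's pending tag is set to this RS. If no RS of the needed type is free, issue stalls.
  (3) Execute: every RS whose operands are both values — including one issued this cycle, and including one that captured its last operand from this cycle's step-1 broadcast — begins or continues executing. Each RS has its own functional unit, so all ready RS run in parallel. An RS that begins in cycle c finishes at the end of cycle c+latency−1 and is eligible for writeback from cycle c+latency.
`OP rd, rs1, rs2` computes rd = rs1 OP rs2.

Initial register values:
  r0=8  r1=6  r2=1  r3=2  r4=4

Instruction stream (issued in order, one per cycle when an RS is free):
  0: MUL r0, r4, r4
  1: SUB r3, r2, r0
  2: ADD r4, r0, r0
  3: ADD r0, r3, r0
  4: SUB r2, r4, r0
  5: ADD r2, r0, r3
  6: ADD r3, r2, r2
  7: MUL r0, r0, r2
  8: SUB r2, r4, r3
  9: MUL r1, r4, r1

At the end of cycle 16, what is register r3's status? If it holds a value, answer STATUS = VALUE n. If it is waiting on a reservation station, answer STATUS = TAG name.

STATUS = TAG Add3

  c1: issue MUL r0<-Mul1  regs: r0:Mul1,r1:6,r2:1,r3:2,r4:4
  c2: issue SUB r3<-Add1  regs: r0:Mul1,r1:6,r2:1,r3:Add1,r4:4
  c3: issue ADD r4<-Add2  regs: r0:Mul1,r1:6,r2:1,r3:Add1,r4:Add2
  c4: issue ADD r0<-Add3  regs: r0:Add3,r1:6,r2:1,r3:Add1,r4:Add2
  c5: stall  regs: r0:Add3,r1:6,r2:1,r3:Add1,r4:Add2
  c6: CDB Mul1=16; stall  regs: r0:Add3,r1:6,r2:1,r3:Add1,r4:Add2
  c7: stall  regs: r0:Add3,r1:6,r2:1,r3:Add1,r4:Add2
  c8: stall  regs: r0:Add3,r1:6,r2:1,r3:Add1,r4:Add2
  c9: CDB Add1=-15; issue SUB r2<-Add1  regs: r0:Add3,r1:6,r2:Add1,r3:-15,r4:Add2
  c10: CDB Add2=32; issue ADD r2<-Add2  regs: r0:Add3,r1:6,r2:Add2,r3:-15,r4:32
  c11: stall  regs: r0:Add3,r1:6,r2:Add2,r3:-15,r4:32
  c12: CDB Add3=1; issue ADD r3<-Add3  regs: r0:1,r1:6,r2:Add2,r3:Add3,r4:32
  c13: issue MUL r0<-Mul1  regs: r0:Mul1,r1:6,r2:Add2,r3:Add3,r4:32
  c14: stall  regs: r0:Mul1,r1:6,r2:Add2,r3:Add3,r4:32
  c15: CDB Add1=31; issue SUB r2<-Add1  regs: r0:Mul1,r1:6,r2:Add1,r3:Add3,r4:32
  c16: CDB Add2=-14; issue MUL r1<-Mul2  regs: r0:Mul1,r1:Mul2,r2:Add1,r3:Add3,r4:32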